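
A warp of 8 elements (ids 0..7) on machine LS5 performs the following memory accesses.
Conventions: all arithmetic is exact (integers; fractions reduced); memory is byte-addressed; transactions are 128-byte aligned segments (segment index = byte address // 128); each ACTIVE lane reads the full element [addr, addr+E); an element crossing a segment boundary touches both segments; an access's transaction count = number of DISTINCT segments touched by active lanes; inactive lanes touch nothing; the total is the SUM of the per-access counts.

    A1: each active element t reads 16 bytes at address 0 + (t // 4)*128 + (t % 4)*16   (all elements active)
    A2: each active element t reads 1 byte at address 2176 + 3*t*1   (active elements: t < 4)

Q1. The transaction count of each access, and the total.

A1: 2 transactions
A2: 1 transaction

Answer: 2,1; total 3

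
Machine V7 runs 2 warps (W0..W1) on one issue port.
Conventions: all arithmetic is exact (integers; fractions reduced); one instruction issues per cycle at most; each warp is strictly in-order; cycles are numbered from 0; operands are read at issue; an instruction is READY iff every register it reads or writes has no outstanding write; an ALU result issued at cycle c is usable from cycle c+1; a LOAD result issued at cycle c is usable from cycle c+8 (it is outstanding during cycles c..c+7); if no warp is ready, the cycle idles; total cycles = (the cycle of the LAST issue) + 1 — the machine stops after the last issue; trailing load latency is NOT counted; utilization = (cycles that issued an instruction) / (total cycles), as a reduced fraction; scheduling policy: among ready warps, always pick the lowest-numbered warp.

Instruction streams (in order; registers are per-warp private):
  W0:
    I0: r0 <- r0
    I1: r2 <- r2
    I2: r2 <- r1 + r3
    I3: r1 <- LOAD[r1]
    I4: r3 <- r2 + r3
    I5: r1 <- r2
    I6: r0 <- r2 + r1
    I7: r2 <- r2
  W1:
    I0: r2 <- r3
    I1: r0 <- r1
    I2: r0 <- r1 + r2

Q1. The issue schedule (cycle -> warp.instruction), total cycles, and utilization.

cycle 0: W0.I0
cycle 1: W0.I1
cycle 2: W0.I2
cycle 3: W0.I3
cycle 4: W0.I4
cycle 5: W1.I0
cycle 6: W1.I1
cycle 7: W1.I2
cycle 8: idle
cycle 9: idle
cycle 10: idle
cycle 11: W0.I5
cycle 12: W0.I6
cycle 13: W0.I7

Answer: 14 cycles, utilization 11/14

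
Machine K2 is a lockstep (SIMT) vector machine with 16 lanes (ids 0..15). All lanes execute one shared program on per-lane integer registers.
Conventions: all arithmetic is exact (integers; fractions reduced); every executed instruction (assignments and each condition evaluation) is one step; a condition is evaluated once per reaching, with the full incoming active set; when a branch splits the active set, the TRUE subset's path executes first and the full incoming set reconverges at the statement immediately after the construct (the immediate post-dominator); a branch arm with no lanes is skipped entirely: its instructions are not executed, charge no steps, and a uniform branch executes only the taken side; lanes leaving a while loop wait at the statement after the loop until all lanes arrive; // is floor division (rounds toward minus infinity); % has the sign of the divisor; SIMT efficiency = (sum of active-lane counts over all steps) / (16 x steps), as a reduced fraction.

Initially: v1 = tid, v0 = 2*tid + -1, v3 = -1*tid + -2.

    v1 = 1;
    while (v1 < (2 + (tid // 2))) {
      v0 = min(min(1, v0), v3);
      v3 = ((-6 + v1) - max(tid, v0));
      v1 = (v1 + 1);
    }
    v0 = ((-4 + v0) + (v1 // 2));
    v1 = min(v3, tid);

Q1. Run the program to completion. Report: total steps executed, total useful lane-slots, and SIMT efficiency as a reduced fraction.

Answer: 36 steps, 352 useful, 11/18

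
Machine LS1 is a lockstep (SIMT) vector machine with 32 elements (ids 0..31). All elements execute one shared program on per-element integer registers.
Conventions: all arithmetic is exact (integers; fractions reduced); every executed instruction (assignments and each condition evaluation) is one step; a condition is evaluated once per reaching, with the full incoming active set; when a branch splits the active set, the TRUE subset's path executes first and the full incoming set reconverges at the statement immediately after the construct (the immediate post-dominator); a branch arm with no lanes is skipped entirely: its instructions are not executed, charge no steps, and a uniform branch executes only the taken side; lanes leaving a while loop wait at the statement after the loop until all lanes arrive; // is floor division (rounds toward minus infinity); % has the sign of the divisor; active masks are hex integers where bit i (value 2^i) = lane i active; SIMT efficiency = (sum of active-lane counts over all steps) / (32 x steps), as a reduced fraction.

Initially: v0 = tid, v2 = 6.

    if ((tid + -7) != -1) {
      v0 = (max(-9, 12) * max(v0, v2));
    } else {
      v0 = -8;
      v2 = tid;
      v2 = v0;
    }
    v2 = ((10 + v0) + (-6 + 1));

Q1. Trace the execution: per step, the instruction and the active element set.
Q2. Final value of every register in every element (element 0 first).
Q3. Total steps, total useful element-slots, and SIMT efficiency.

step 0: eval ((tid + -7) != -1)      0xffffffff
step 1: v0 <- (max(-9, 12) * max(v0, v2)) 0xffffffbf
step 2: v0 <- -8                     0x00000040
step 3: v2 <- tid                    0x00000040
step 4: v2 <- v0                     0x00000040
step 5: v2 <- ((10 + v0) + (-6 + 1)) 0xffffffff

Answer: 6 steps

v0: 72,72,72,72,72,72,-8,84,96,108,120,132,144,156,168,180,192,204,216,228,240,252,264,276,288,300,312,324,336,348,360,372
v2: 77,77,77,77,77,77,-3,89,101,113,125,137,149,161,173,185,197,209,221,233,245,257,269,281,293,305,317,329,341,353,365,377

steps = 6; useful = 98; efficiency = 98/192 = 49/96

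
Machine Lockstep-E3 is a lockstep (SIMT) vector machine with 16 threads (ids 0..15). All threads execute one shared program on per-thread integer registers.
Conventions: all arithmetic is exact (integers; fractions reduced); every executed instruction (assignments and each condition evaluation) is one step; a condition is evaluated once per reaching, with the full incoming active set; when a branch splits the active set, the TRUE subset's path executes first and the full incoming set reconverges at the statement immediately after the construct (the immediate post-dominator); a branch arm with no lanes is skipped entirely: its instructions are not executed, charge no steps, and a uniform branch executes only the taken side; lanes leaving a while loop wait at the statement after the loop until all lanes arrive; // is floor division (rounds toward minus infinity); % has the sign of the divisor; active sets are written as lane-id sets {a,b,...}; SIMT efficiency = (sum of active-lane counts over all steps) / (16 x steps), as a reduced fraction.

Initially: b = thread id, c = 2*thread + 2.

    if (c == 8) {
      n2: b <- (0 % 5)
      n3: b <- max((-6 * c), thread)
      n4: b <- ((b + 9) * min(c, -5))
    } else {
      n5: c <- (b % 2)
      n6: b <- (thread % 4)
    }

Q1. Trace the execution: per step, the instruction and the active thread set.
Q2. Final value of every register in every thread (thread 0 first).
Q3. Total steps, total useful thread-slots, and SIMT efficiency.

step 0: eval (c == 8)                {0,1,2,3,4,5,6,7,8,9,10,11,12,13,14,15}
step 1: b <- (0 % 5)                 {3}
step 2: b <- max((-6 * c), thread)   {3}
step 3: b <- ((b + 9) * min(c, -5))  {3}
step 4: c <- (b % 2)                 {0,1,2,4,5,6,7,8,9,10,11,12,13,14,15}
step 5: b <- (thread % 4)            {0,1,2,4,5,6,7,8,9,10,11,12,13,14,15}

Answer: 6 steps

b: 0,1,2,-60,0,1,2,3,0,1,2,3,0,1,2,3
c: 0,1,0,8,0,1,0,1,0,1,0,1,0,1,0,1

steps = 6; useful = 49; efficiency = 49/96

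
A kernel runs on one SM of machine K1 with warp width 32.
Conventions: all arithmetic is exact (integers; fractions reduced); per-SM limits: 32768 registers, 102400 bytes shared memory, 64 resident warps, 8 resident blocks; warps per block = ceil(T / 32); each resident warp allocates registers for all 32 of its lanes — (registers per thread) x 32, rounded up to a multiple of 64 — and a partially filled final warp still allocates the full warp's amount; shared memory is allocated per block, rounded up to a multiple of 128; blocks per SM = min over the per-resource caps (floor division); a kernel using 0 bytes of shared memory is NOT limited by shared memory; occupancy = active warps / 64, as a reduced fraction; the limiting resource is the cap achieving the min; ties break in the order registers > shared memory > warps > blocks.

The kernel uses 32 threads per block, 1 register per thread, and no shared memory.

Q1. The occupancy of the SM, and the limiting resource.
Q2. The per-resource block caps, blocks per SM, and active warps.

Answer: occupancy 1/8, limited by blocks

registers: 512 blocks
shared memory: no limit (kernel uses none)
warps: 64 blocks
blocks: 8 blocks

Answer: 8 blocks, 8 active warps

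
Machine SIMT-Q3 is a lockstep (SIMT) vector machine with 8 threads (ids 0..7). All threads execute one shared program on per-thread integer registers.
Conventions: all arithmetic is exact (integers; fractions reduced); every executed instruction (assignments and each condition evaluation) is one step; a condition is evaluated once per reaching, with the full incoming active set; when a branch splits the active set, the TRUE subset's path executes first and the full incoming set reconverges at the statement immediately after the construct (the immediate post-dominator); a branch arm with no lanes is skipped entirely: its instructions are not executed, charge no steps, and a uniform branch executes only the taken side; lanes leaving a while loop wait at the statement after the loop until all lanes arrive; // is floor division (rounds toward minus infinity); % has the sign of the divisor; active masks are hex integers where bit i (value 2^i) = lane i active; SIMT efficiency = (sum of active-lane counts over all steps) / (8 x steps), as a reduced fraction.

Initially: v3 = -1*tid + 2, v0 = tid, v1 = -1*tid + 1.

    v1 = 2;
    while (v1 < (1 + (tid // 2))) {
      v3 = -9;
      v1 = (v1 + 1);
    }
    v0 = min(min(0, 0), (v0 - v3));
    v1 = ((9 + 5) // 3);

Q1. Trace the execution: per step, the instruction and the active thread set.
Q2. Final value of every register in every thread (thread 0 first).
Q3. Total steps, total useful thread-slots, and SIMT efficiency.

step 0: v1 <- 2                      0xff
step 1: eval (v1 < (1 + (tid // 2))) 0xff
step 2: v3 <- -9                     0xf0
step 3: v1 <- (v1 + 1)               0xf0
step 4: eval (v1 < (1 + (tid // 2))) 0xf0
step 5: v3 <- -9                     0xc0
step 6: v1 <- (v1 + 1)               0xc0
step 7: eval (v1 < (1 + (tid // 2))) 0xc0
step 8: v0 <- min(min(0, 0), (v0 - v3)) 0xff
step 9: v1 <- ((9 + 5) // 3)         0xff

Answer: 10 steps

v3: 2,1,0,-1,-9,-9,-9,-9
v0: -2,0,0,0,0,0,0,0
v1: 4,4,4,4,4,4,4,4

steps = 10; useful = 50; efficiency = 50/80 = 5/8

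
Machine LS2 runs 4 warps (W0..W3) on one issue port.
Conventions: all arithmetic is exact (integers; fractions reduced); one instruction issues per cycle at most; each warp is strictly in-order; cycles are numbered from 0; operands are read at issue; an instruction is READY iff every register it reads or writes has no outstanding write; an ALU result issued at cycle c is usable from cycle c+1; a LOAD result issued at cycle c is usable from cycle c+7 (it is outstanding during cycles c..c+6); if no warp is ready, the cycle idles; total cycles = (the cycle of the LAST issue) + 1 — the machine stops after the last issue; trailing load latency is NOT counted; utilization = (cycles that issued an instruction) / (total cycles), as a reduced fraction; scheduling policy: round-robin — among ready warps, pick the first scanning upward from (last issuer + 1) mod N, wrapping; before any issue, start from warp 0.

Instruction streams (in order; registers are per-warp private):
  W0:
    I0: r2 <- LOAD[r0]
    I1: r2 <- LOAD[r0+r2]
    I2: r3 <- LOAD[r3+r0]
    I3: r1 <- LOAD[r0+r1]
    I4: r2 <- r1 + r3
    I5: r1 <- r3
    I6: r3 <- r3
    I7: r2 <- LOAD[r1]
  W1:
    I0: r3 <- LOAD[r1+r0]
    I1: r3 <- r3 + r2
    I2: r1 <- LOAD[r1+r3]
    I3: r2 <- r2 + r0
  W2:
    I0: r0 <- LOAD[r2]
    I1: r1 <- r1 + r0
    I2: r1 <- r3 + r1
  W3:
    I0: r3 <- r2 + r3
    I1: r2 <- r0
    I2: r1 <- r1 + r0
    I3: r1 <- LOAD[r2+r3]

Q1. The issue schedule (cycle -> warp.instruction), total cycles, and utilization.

cycle 0: W0.I0
cycle 1: W1.I0
cycle 2: W2.I0
cycle 3: W3.I0
cycle 4: W3.I1
cycle 5: W3.I2
cycle 6: W3.I3
cycle 7: W0.I1
cycle 8: W1.I1
cycle 9: W2.I1
cycle 10: W0.I2
cycle 11: W1.I2
cycle 12: W2.I2
cycle 13: W0.I3
cycle 14: W1.I3
cycle 15: idle
cycle 16: idle
cycle 17: idle
cycle 18: idle
cycle 19: idle
cycle 20: W0.I4
cycle 21: W0.I5
cycle 22: W0.I6
cycle 23: W0.I7

Answer: 24 cycles, utilization 19/24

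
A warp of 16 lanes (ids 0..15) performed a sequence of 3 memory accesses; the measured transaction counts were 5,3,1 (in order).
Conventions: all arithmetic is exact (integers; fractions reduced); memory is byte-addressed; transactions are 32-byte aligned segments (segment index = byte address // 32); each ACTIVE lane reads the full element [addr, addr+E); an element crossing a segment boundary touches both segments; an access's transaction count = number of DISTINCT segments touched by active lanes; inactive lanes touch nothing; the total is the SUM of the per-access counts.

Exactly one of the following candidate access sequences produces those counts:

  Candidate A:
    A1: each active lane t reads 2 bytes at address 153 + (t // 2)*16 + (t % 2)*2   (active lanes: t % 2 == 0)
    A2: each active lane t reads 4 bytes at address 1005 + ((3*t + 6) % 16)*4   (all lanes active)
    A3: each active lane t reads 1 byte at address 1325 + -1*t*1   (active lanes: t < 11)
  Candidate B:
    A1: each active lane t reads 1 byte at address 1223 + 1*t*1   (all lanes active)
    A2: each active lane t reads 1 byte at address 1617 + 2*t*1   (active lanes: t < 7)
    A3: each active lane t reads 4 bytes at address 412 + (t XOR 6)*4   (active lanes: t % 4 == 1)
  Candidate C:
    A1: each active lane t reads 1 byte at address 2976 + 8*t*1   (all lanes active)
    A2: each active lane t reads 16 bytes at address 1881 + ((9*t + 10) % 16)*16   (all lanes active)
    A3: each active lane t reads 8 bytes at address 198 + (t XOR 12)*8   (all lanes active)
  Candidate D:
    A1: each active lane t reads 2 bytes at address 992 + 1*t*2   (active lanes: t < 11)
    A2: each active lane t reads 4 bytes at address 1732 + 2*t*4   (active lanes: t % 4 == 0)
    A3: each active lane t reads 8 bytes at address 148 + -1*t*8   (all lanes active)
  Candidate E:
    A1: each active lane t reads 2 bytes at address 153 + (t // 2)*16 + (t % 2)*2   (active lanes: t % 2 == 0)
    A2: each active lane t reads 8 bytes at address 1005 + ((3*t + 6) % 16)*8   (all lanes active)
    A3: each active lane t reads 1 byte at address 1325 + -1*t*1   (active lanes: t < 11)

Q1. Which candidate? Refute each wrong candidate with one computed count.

B: A1 gives 1 transaction, not 5
C: A1 gives 4 transactions, not 5
D: A1 gives 1 transaction, not 5
E: A2 gives 5 transactions, not 3
A: all counts match (5,3,1)

Answer: A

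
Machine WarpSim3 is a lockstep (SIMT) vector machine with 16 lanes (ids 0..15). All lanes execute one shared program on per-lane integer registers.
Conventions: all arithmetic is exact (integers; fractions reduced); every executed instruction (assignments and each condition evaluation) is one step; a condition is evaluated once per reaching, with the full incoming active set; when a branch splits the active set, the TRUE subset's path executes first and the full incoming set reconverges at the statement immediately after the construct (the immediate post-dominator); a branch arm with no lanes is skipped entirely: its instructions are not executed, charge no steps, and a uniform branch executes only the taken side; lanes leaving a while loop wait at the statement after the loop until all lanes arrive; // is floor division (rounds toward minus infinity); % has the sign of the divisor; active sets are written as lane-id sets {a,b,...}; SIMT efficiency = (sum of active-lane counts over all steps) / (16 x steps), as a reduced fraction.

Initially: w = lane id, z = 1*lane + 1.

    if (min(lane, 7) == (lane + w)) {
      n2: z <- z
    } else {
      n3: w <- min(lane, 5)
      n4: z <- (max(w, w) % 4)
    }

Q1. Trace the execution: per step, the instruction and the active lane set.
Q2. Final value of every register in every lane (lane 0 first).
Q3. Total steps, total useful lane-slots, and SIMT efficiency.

step 0: eval (min(lane, 7) == (lane + w)) {0,1,2,3,4,5,6,7,8,9,10,11,12,13,14,15}
step 1: z <- z                       {0}
step 2: w <- min(lane, 5)            {1,2,3,4,5,6,7,8,9,10,11,12,13,14,15}
step 3: z <- (max(w, w) % 4)         {1,2,3,4,5,6,7,8,9,10,11,12,13,14,15}

Answer: 4 steps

w: 0,1,2,3,4,5,5,5,5,5,5,5,5,5,5,5
z: 1,1,2,3,0,1,1,1,1,1,1,1,1,1,1,1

steps = 4; useful = 47; efficiency = 47/64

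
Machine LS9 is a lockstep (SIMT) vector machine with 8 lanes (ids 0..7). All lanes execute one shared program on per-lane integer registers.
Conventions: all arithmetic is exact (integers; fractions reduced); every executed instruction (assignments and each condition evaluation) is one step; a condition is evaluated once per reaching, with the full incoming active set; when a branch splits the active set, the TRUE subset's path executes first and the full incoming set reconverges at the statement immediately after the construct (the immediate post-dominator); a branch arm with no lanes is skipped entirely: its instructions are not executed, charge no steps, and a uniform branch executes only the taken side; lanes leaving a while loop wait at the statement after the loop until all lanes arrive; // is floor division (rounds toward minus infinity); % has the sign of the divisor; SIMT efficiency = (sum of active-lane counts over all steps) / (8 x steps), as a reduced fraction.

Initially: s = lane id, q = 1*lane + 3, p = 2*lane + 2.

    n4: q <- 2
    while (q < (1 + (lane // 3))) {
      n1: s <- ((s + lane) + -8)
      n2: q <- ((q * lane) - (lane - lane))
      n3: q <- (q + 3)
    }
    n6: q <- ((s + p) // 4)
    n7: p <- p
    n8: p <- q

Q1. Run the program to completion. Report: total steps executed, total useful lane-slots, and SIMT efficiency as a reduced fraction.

Answer: 9 steps, 48 useful, 2/3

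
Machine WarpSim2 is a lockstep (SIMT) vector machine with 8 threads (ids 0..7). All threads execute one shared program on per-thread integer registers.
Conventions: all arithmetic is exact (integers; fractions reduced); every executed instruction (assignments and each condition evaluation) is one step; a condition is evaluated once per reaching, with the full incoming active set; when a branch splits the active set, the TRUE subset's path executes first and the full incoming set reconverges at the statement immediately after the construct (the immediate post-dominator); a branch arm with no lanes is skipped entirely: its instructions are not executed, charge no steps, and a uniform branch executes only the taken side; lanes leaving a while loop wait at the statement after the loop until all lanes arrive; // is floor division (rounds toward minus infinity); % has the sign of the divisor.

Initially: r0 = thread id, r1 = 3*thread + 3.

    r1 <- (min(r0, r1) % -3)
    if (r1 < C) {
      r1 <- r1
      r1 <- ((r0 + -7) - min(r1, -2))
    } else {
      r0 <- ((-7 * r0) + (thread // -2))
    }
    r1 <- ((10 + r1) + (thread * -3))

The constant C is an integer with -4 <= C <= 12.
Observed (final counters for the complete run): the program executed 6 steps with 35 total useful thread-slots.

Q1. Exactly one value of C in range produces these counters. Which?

Answer: C = -1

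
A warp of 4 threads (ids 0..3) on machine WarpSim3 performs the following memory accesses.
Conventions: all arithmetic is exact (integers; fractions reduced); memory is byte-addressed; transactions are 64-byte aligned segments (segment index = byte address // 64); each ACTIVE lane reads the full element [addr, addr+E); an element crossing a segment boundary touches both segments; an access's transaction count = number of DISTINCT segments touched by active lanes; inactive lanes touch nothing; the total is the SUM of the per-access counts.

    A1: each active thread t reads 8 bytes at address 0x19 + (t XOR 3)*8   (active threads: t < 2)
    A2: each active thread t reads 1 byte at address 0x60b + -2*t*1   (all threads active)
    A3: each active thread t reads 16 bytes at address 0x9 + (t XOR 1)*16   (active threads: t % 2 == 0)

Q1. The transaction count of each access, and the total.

A1: 1 transaction
A2: 1 transaction
A3: 2 transactions

Answer: 1,1,2; total 4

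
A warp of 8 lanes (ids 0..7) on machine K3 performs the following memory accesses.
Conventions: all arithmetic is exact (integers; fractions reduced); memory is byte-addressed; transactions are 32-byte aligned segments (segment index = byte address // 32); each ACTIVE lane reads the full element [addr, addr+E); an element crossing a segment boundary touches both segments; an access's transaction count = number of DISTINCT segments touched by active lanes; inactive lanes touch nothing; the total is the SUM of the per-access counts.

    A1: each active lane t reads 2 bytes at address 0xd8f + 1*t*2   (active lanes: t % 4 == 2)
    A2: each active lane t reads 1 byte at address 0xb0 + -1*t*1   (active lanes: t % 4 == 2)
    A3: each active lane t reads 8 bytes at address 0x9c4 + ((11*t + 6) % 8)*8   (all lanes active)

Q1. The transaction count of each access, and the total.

A1: 1 transaction
A2: 1 transaction
A3: 3 transactions

Answer: 1,1,3; total 5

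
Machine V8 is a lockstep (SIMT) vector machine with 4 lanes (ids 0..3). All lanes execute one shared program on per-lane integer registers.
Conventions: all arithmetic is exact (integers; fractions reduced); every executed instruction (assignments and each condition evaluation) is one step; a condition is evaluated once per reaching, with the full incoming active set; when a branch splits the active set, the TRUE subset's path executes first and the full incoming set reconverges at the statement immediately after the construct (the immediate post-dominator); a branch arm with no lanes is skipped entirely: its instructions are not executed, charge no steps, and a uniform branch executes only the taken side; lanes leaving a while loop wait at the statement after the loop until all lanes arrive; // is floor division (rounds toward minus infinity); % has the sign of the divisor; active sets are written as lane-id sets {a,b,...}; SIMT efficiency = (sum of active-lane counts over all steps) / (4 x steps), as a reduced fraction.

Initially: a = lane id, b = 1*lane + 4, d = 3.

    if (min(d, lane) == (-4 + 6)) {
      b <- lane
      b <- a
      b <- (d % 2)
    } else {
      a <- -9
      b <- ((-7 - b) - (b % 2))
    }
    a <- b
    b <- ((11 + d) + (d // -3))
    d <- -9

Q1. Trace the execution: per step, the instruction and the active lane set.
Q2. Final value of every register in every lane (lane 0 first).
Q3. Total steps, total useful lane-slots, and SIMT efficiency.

step 0: eval (min(d, lane) == (-4 + 6)) {0,1,2,3}
step 1: b <- lane                    {2}
step 2: b <- a                       {2}
step 3: b <- (d % 2)                 {2}
step 4: a <- -9                      {0,1,3}
step 5: b <- ((-7 - b) - (b % 2))    {0,1,3}
step 6: a <- b                       {0,1,2,3}
step 7: b <- ((11 + d) + (d // -3))  {0,1,2,3}
step 8: d <- -9                      {0,1,2,3}

Answer: 9 steps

a: -11,-13,1,-15
b: 13,13,13,13
d: -9,-9,-9,-9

steps = 9; useful = 25; efficiency = 25/36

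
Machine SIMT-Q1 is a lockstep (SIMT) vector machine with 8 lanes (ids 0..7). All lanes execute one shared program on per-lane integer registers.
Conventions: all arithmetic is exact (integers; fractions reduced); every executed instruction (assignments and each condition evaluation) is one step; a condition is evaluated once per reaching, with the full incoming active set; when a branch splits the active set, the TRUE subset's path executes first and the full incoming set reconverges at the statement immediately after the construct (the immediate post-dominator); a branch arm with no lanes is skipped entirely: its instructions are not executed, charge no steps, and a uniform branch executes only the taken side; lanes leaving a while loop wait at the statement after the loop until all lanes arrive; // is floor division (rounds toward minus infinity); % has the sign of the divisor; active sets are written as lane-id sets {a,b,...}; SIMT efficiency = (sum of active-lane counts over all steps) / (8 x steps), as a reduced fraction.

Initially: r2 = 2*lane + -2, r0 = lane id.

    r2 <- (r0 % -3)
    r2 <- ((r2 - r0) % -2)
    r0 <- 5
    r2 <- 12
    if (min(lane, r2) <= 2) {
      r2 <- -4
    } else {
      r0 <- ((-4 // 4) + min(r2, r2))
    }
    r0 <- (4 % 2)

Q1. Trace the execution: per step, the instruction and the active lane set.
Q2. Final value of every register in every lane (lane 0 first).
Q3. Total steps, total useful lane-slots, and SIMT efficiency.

step 0: r2 <- (r0 % -3)              {0,1,2,3,4,5,6,7}
step 1: r2 <- ((r2 - r0) % -2)       {0,1,2,3,4,5,6,7}
step 2: r0 <- 5                      {0,1,2,3,4,5,6,7}
step 3: r2 <- 12                     {0,1,2,3,4,5,6,7}
step 4: eval (min(lane, r2) <= 2)    {0,1,2,3,4,5,6,7}
step 5: r2 <- -4                     {0,1,2}
step 6: r0 <- ((-4 // 4) + min(r2, r2)) {3,4,5,6,7}
step 7: r0 <- (4 % 2)                {0,1,2,3,4,5,6,7}

Answer: 8 steps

r2: -4,-4,-4,12,12,12,12,12
r0: 0,0,0,0,0,0,0,0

steps = 8; useful = 56; efficiency = 56/64 = 7/8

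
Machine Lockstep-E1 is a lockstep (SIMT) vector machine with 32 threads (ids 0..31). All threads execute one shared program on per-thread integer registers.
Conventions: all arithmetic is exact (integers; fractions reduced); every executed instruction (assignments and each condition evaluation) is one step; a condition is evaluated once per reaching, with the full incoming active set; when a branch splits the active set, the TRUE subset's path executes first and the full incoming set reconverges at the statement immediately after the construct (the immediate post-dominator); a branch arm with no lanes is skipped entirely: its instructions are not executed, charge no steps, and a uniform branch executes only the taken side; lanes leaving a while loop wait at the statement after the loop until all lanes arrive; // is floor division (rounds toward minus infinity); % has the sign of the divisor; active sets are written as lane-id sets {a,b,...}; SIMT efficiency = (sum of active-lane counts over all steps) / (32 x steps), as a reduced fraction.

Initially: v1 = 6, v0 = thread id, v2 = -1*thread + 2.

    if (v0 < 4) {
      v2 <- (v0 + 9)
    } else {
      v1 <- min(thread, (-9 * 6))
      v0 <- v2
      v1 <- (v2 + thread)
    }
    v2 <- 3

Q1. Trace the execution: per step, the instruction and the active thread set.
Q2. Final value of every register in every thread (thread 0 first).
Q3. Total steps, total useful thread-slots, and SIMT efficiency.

step 0: eval (v0 < 4)                {0,1,2,3,4,5,6,7,8,9,10,11,12,13,14,15,16,17,18,19,20,21,22,23,24,25,26,27,28,29,30,31}
step 1: v2 <- (v0 + 9)               {0,1,2,3}
step 2: v1 <- min(thread, (-9 * 6))  {4,5,6,7,8,9,10,11,12,13,14,15,16,17,18,19,20,21,22,23,24,25,26,27,28,29,30,31}
step 3: v0 <- v2                     {4,5,6,7,8,9,10,11,12,13,14,15,16,17,18,19,20,21,22,23,24,25,26,27,28,29,30,31}
step 4: v1 <- (v2 + thread)          {4,5,6,7,8,9,10,11,12,13,14,15,16,17,18,19,20,21,22,23,24,25,26,27,28,29,30,31}
step 5: v2 <- 3                      {0,1,2,3,4,5,6,7,8,9,10,11,12,13,14,15,16,17,18,19,20,21,22,23,24,25,26,27,28,29,30,31}

Answer: 6 steps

v1: 6,6,6,6,2,2,2,2,2,2,2,2,2,2,2,2,2,2,2,2,2,2,2,2,2,2,2,2,2,2,2,2
v0: 0,1,2,3,-2,-3,-4,-5,-6,-7,-8,-9,-10,-11,-12,-13,-14,-15,-16,-17,-18,-19,-20,-21,-22,-23,-24,-25,-26,-27,-28,-29
v2: 3,3,3,3,3,3,3,3,3,3,3,3,3,3,3,3,3,3,3,3,3,3,3,3,3,3,3,3,3,3,3,3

steps = 6; useful = 152; efficiency = 152/192 = 19/24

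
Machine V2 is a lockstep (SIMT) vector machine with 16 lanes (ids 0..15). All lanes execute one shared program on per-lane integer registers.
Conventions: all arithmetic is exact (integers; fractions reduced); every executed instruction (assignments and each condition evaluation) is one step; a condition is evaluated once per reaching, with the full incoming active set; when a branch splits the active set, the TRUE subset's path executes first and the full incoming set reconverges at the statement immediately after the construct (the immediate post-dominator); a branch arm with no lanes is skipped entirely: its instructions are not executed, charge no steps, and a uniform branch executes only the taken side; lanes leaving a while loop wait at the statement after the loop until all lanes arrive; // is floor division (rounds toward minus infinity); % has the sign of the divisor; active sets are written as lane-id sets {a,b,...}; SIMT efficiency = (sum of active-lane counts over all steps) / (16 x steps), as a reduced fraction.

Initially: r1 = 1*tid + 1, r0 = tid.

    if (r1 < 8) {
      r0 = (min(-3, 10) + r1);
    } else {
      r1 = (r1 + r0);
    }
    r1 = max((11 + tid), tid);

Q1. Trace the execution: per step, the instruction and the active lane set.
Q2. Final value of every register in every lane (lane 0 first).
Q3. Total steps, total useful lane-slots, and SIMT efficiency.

step 0: eval (r1 < 8)                {0,1,2,3,4,5,6,7,8,9,10,11,12,13,14,15}
step 1: r0 <- (min(-3, 10) + r1)     {0,1,2,3,4,5,6}
step 2: r1 <- (r1 + r0)              {7,8,9,10,11,12,13,14,15}
step 3: r1 <- max((11 + tid), tid)   {0,1,2,3,4,5,6,7,8,9,10,11,12,13,14,15}

Answer: 4 steps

r1: 11,12,13,14,15,16,17,18,19,20,21,22,23,24,25,26
r0: -2,-1,0,1,2,3,4,7,8,9,10,11,12,13,14,15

steps = 4; useful = 48; efficiency = 48/64 = 3/4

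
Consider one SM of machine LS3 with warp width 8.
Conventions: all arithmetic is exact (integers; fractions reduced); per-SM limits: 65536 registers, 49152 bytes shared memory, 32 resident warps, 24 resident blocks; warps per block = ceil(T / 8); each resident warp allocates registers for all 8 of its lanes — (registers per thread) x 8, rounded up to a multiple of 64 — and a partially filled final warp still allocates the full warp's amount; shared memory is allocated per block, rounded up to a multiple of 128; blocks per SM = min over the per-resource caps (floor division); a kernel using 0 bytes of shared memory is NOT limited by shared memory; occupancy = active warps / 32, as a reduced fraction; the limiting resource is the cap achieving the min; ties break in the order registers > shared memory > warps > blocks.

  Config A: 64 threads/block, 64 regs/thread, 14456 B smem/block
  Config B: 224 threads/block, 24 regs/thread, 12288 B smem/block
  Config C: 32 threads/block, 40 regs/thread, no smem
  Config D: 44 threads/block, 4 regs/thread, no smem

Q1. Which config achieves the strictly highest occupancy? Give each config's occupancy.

occupancies: A 3/4, B 7/8, C 1, D 15/16

Answer: C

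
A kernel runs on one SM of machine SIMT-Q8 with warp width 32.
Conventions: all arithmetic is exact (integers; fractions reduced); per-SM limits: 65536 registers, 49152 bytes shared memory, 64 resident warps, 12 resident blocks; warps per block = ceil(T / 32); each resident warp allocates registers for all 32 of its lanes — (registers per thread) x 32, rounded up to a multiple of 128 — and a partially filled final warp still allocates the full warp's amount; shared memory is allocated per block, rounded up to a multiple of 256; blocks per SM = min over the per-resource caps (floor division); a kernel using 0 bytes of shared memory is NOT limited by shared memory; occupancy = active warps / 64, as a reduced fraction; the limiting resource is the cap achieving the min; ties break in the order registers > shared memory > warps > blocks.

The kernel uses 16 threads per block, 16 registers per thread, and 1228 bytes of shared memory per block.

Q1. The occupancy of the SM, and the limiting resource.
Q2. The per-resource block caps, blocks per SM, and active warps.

Answer: occupancy 3/16, limited by blocks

registers: 128 blocks
shared memory: 38 blocks
warps: 64 blocks
blocks: 12 blocks

Answer: 12 blocks, 12 active warps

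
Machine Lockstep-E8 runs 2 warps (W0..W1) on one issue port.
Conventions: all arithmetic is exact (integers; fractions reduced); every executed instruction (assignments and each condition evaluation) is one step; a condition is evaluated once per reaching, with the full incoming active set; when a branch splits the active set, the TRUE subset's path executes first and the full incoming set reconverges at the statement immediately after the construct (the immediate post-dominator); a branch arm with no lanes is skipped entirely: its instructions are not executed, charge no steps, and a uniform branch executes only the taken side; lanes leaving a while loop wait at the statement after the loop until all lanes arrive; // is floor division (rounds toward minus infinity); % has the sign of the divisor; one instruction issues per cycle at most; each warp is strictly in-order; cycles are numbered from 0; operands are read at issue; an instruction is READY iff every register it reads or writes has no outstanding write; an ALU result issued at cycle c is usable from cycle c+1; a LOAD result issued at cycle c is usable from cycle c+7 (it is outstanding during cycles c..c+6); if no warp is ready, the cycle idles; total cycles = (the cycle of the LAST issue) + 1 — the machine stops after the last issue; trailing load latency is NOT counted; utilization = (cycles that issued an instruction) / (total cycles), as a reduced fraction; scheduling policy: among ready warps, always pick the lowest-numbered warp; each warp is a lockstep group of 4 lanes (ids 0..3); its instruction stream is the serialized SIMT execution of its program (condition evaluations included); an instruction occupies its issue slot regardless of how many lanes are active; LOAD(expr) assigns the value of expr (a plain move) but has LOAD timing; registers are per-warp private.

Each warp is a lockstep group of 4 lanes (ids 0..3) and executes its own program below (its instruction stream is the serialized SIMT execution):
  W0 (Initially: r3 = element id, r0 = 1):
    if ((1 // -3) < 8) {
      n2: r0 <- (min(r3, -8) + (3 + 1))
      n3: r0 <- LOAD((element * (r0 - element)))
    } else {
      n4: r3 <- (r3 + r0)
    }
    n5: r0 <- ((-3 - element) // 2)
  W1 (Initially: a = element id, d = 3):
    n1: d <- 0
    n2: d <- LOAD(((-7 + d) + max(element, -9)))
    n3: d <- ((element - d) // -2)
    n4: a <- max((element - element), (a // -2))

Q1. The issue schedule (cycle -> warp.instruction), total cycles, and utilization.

cycle 0: W0.I0
cycle 1: W0.I1
cycle 2: W0.I2
cycle 3: W1.I0
cycle 4: W1.I1
cycle 5: idle
cycle 6: idle
cycle 7: idle
cycle 8: idle
cycle 9: W0.I3
cycle 10: idle
cycle 11: W1.I2
cycle 12: W1.I3

Answer: 13 cycles, utilization 8/13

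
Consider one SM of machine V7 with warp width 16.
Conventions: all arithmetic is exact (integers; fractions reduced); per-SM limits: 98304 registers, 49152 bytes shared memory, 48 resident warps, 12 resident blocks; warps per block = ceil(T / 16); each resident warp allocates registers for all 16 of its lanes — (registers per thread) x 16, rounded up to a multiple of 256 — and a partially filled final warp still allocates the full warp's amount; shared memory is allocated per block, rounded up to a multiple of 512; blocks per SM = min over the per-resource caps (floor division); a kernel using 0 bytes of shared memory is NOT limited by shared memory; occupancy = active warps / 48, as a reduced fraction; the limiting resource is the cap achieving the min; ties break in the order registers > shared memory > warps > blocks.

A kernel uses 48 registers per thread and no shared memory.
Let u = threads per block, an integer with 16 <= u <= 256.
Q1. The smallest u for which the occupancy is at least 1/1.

Answer: u = 49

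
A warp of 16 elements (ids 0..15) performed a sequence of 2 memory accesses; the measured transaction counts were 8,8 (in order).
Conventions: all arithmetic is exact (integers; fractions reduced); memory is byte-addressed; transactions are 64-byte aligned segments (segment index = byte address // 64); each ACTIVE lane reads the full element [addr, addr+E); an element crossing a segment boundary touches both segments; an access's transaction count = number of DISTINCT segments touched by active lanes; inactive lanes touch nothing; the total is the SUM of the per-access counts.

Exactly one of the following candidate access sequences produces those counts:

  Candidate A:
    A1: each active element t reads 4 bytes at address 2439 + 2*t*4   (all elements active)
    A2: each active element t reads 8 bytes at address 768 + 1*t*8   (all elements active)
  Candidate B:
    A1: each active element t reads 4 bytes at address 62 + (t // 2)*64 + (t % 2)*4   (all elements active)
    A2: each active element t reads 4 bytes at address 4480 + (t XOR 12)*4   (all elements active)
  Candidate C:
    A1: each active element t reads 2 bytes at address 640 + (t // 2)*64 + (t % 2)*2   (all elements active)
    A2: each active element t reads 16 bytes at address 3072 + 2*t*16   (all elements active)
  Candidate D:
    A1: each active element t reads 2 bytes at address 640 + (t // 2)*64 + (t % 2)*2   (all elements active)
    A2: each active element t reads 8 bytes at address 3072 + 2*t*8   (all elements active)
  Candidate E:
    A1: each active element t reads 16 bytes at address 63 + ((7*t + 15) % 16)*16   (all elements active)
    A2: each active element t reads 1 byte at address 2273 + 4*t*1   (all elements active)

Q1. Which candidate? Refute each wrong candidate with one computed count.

A: A1 gives 3 transactions, not 8
B: A1 gives 9 transactions, not 8
D: A2 gives 4 transactions, not 8
E: A1 gives 5 transactions, not 8
C: all counts match (8,8)

Answer: C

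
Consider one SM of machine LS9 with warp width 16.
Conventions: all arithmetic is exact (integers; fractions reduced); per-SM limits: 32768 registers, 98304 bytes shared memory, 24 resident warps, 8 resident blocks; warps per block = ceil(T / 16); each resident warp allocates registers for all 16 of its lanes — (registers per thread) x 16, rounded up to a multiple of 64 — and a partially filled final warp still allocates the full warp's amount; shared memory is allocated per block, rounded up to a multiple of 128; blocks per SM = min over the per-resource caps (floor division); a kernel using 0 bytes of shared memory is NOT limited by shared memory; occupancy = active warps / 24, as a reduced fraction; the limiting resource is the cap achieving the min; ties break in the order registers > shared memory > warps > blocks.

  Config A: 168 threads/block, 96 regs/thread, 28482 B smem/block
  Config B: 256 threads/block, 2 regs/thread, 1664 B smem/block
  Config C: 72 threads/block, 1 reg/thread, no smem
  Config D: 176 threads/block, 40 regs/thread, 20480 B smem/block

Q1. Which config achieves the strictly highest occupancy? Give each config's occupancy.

occupancies: A 11/24, B 2/3, C 5/6, D 11/12

Answer: D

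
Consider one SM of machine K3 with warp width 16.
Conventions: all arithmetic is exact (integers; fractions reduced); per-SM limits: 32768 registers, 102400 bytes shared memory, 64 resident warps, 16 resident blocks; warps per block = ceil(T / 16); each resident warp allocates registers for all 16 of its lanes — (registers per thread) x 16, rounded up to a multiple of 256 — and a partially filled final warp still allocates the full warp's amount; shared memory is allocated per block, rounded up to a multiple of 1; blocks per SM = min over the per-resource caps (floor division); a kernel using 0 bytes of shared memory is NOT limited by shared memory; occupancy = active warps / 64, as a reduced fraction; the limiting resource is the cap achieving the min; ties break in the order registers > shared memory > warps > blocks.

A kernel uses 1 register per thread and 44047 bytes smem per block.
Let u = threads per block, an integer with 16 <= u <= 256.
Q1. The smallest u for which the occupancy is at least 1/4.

Answer: u = 113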